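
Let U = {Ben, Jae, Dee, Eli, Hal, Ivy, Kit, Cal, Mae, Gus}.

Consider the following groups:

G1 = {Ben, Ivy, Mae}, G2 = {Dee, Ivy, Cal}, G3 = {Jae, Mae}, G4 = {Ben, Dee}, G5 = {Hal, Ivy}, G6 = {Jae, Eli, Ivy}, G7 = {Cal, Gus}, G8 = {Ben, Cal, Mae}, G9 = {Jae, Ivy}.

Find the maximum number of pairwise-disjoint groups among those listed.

G3, G4, G5, G7 are pairwise disjoint (G3={Jae,Mae}; G4={Ben,Dee}; G5={Hal,Ivy}; G7={Cal,Gus}).
Every remaining group overlaps one of these, and no 5 of the listed groups are pairwise disjoint, so 4 is the maximum.

4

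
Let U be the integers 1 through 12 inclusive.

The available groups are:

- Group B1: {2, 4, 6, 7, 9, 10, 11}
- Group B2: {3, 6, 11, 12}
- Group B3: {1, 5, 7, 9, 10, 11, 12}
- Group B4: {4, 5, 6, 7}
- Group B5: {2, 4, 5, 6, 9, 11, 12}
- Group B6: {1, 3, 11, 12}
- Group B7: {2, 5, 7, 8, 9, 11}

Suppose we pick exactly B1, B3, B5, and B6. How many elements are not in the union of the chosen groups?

1

Union of B1, B3, B5, B6 = {1, 2, 3, 4, 5, 6, 7, 9, 10, 11, 12}.
Not covered: 8 — 1 element.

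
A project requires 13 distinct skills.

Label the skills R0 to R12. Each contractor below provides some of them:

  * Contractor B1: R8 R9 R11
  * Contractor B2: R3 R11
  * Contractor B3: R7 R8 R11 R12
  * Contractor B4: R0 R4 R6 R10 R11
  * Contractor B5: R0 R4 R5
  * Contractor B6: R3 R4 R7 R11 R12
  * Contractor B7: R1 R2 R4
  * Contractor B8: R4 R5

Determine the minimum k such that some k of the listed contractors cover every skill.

B1 and B4 and B6 and B7 and B8 together: B1 ∪ B4 ∪ B6 ∪ B7 ∪ B8 = {R0, R1, R2, R3, R4, R5, R6, R7, R8, R9, R10, R11, R12} — every skill is covered.
No 4 of the 8 contractors cover everything (all 70 combinations miss at least one skill), so 5 is optimal.

5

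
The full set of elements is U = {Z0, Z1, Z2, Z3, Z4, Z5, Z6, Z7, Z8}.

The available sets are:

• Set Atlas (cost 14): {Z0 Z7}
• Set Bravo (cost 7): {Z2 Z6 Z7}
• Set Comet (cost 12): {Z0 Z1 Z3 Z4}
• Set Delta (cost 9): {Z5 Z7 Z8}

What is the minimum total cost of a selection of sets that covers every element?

28

Bravo, Comet, Delta together cover every element (Bravo ∪ Comet ∪ Delta = {Z0, Z1, Z2, Z3, Z4, Z5, Z6, Z7, Z8}); total cost 7 + 12 + 9 = 28.
No covering selection has total cost below 28.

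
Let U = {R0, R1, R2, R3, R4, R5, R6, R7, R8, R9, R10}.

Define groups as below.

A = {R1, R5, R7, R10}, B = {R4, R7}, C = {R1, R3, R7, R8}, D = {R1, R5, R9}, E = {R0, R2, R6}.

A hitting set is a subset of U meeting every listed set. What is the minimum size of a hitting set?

H = {R5, R6, R7} meets every group (each contains at least one member of H), and |H| = 3.
The groups B, D, E are pairwise disjoint, so any hitting set needs a separate item for each — at least 3. Hence 3 is optimal.

3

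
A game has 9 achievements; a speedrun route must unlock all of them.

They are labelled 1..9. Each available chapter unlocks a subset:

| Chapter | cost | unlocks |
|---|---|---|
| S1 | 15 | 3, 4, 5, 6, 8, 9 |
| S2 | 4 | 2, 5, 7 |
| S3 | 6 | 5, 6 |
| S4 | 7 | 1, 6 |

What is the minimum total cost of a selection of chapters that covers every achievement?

26

S1, S2, S4 together cover every achievement (S1 ∪ S2 ∪ S4 = {1, 2, 3, 4, 5, 6, 7, 8, 9}); total cost 15 + 4 + 7 = 26.
No covering selection has total cost below 26.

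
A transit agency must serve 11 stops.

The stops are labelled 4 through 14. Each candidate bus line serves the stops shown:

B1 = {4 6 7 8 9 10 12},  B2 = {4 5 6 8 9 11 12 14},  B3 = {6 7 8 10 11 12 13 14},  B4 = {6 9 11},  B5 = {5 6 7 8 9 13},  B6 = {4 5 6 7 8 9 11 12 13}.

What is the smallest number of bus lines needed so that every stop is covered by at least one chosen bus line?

B2 and B3 together: B2 ∪ B3 = {4, 5, 6, 7, 8, 9, 10, 11, 12, 13, 14} — every stop is covered.
No single bus line has all 11 stops (the largest, B6, has 9), so 2 is optimal.

2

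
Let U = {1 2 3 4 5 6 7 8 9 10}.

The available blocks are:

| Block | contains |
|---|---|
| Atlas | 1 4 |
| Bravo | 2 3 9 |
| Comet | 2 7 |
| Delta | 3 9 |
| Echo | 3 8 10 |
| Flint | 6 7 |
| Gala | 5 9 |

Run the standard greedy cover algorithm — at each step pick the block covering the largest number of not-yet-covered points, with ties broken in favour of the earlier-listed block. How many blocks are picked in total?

Greedy: pick Bravo (covers 3 new) → pick Atlas (covers 2 new) → pick Echo (covers 2 new) → pick Flint (covers 2 new) → pick Gala (covers 1 new). Total picks: 5.

5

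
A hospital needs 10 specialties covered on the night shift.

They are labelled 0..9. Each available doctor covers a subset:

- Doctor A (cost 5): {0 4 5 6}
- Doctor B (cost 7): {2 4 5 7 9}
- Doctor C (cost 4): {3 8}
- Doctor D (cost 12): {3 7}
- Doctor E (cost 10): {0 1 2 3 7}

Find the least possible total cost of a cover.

26

A, B, C, E together cover every specialty (A ∪ B ∪ C ∪ E = {0, 1, 2, 3, 4, 5, 6, 7, 8, 9}); total cost 5 + 7 + 4 + 10 = 26.
No covering selection has total cost below 26.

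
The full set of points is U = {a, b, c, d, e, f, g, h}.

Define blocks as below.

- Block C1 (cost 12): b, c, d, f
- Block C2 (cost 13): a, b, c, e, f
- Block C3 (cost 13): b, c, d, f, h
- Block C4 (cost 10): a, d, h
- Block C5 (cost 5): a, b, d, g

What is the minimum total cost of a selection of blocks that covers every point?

C2, C4, C5 together cover every point (C2 ∪ C4 ∪ C5 = {a, b, c, d, e, f, g, h}); total cost 13 + 10 + 5 = 28.
No covering selection has total cost below 28.

28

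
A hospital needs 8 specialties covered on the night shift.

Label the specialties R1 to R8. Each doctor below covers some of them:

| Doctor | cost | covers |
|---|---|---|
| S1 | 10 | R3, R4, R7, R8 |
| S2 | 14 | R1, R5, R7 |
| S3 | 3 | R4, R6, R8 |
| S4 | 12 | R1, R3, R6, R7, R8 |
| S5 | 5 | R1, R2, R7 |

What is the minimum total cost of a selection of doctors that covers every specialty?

32

S1, S2, S3, S5 together cover every specialty (S1 ∪ S2 ∪ S3 ∪ S5 = {R1, R2, R3, R4, R5, R6, R7, R8}); total cost 10 + 14 + 3 + 5 = 32.
No covering selection has total cost below 32.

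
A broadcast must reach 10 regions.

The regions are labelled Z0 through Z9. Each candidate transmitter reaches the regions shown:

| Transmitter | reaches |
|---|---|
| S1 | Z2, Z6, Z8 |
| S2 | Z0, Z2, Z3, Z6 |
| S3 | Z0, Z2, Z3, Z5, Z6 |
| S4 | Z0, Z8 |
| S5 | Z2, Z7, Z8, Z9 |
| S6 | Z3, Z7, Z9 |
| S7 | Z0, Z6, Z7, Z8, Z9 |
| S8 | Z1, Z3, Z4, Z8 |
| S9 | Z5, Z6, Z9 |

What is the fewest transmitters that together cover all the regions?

S3 and S6 and S8 together: S3 ∪ S6 ∪ S8 = {Z0, Z1, Z2, Z3, Z4, Z5, Z6, Z7, Z8, Z9} — every region is covered.
Only S8 contains Z1, so S8 is forced; the remaining 6 regions need at least 2 more transmitters (each remaining transmitter adds at most 4) — so at least 3 transmitters are needed, and 3 is optimal.

3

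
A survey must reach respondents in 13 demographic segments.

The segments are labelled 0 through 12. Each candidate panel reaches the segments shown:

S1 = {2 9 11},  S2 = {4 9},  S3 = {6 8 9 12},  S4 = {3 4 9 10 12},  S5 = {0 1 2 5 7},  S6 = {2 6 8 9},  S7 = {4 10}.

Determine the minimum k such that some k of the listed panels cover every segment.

Take {S1, S4, S5, S6}. Their union is {0, 1, 2, 3, 4, 5, 6, 7, 8, 9, 10, 11, 12}, which is all 13 segments.
Only S1 contains 11, so S1 is forced; the remaining 10 segments need at least 3 more panels (each remaining panel adds at most 4) — so at least 4 panels are needed, and 4 is optimal.

4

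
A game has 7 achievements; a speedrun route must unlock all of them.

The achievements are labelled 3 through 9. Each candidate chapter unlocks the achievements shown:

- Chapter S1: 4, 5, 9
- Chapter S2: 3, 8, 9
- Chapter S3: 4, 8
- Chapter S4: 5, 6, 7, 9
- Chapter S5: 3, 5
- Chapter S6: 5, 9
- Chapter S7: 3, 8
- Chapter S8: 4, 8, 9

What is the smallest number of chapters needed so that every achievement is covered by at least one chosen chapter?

Take {S4, S5, S8}. Their union is {3, 4, 5, 6, 7, 8, 9}, which is all 7 achievements.
Only S4 contains 6, so S4 is forced; the remaining 3 achievements need at least 2 more chapters (each remaining chapter adds at most 2) — so at least 3 chapters are needed, and 3 is optimal.

3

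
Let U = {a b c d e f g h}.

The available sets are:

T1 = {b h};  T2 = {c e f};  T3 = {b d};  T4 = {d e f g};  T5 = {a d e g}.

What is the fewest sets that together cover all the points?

Take {T1, T2, T5}. Their union is {a, b, c, d, e, f, g, h}, which is all 8 points.
Only T5 contains a, so T5 is forced; the remaining 4 points need at least 2 more sets (each remaining set adds at most 2) — so at least 3 sets are needed, and 3 is optimal.

3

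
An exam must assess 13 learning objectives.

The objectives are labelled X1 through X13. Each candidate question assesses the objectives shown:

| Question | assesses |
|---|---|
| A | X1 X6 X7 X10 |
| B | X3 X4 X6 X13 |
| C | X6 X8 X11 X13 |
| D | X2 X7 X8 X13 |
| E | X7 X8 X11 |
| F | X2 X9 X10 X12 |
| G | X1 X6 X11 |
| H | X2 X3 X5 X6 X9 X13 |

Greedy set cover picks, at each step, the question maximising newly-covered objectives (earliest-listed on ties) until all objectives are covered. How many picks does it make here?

Greedy: pick H (covers 6 new) → pick A (covers 3 new) → pick C (covers 2 new) → pick B (covers 1 new) → pick F (covers 1 new). Total picks: 5.

5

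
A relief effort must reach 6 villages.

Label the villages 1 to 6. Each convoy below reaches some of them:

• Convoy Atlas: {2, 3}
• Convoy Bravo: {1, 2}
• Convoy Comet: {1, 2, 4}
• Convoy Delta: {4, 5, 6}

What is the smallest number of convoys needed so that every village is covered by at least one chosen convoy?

Atlas and Comet and Delta together: Atlas ∪ Comet ∪ Delta = {1, 2, 3, 4, 5, 6} — every village is covered.
Only Atlas contains 3, so Atlas is forced; the remaining 4 villages need at least 2 more convoys (each remaining convoy adds at most 3) — so at least 3 convoys are needed, and 3 is optimal.

3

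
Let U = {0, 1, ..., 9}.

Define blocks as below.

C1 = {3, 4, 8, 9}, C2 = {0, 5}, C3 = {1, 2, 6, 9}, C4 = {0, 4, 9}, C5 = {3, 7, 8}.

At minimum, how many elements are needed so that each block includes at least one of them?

H = {3, 5, 9} meets every block (each contains at least one member of H), and |H| = 3.
The blocks C2, C3, C5 are pairwise disjoint, so any hitting set needs a separate element for each — at least 3. Hence 3 is optimal.

3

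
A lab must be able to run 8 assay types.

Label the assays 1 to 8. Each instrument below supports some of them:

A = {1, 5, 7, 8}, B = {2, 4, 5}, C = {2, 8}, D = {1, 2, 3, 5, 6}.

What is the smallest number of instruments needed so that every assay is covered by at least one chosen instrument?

3

A and B and D together: A ∪ B ∪ D = {1, 2, 3, 4, 5, 6, 7, 8} — every assay is covered.
Only D contains 3, so D is forced; the remaining 3 assays need at least 2 more instruments (each remaining instrument adds at most 2) — so at least 3 instruments are needed, and 3 is optimal.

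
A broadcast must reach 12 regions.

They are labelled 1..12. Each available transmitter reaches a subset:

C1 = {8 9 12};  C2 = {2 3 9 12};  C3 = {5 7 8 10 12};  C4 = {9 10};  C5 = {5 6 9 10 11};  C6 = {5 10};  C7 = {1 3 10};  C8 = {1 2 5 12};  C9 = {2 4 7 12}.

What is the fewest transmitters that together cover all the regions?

C3 and C5 and C7 and C9 together: C3 ∪ C5 ∪ C7 ∪ C9 = {1, 2, 3, 4, 5, 6, 7, 8, 9, 10, 11, 12} — every region is covered.
No 3 of the 9 transmitters cover everything (all 84 combinations miss at least one region), so 4 is optimal.

4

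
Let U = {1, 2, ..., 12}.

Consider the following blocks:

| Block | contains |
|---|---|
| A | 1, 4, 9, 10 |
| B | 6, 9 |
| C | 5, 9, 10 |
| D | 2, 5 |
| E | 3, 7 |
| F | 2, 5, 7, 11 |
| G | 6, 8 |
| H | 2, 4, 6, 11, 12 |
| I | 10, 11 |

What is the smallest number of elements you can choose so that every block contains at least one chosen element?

4

The 4 elements {2, 6, 7, 10} hit every block.
The blocks A, D, E, G are pairwise disjoint, so any hitting set needs a separate element for each — at least 4. Hence 4 is optimal.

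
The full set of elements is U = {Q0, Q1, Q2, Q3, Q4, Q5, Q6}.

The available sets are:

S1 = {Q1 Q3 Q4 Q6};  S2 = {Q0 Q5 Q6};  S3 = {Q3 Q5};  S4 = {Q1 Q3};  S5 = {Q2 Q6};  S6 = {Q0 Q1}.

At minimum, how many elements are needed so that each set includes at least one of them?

H = {Q1, Q5, Q6} meets every set (each contains at least one member of H), and |H| = 3.
The sets S3, S5, S6 are pairwise disjoint, so any hitting set needs a separate element for each — at least 3. Hence 3 is optimal.

3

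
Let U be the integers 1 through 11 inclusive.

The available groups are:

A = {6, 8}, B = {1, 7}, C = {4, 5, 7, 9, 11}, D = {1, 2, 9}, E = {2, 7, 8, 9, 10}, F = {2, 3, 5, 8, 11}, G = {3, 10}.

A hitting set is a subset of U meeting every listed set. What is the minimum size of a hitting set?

The 4 items {2, 6, 7, 10} hit every group.
No choice of 3 items meets every group, so 4 is the minimum.

4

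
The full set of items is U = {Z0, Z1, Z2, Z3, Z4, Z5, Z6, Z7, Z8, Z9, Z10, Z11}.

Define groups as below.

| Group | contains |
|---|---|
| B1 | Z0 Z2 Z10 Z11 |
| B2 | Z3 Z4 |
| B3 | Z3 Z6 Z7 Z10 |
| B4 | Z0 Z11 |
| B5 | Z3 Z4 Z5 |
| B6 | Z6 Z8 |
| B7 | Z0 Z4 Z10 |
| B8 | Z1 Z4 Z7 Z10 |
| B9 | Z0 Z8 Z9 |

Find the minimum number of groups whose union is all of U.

5

B1, B5, B6, B8, and B9 cover everything between them: the union {Z0, Z1, Z2, Z3, Z4, Z5, Z6, Z7, Z8, Z9, Z10, Z11} is all of U.
No 4 of the 9 groups cover everything (all 126 combinations miss at least one item), so 5 is optimal.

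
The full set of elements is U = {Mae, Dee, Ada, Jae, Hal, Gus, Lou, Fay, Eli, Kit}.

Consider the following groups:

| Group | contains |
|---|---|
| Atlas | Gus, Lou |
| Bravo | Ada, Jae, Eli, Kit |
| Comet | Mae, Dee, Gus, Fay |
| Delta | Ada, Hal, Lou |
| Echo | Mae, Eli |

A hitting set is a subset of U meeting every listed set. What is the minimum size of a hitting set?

3

Take H = {Mae, Ada, Gus}. Each listed group contains at least one of these, so H is a hitting set of size 3.
No choice of 2 elements meets every group, so 3 is the minimum.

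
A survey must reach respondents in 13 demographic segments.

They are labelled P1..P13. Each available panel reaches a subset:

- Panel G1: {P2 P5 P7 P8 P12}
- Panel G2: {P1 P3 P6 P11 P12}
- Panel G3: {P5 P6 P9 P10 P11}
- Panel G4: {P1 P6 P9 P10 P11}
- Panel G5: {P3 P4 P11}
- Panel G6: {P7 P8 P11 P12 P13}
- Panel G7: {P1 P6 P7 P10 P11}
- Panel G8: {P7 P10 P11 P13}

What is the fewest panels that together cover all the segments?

Take {G1, G4, G5, G8}. Their union is {P1, P2, P3, P4, P5, P6, P7, P8, P9, P10, P11, P12, P13}, which is all 13 segments.
No 3 of the 8 panels cover everything (all 56 combinations miss at least one segment), so 4 is optimal.

4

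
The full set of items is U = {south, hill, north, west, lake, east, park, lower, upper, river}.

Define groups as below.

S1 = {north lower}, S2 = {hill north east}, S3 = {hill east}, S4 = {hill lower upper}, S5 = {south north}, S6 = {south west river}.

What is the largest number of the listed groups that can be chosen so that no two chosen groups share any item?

3

S1, S3, S6 are pairwise disjoint (S1={north,lower}; S3={hill,east}; S6={south,west,river}).
Every remaining group overlaps one of these, and no 4 of the listed groups are pairwise disjoint, so 3 is the maximum.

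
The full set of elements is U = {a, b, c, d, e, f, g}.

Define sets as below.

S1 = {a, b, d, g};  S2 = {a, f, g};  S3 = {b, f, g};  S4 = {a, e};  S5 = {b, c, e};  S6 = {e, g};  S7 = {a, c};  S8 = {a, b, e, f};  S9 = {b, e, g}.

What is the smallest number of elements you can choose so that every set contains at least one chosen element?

3

The 3 elements {a, e, g} hit every set.
No choice of 2 elements meets every set, so 3 is the minimum.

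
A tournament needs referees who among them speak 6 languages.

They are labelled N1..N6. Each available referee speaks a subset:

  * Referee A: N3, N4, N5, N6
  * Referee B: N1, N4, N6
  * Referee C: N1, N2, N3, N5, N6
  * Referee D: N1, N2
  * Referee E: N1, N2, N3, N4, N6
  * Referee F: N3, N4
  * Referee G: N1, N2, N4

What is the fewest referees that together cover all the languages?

2

Take {A, E}. Their union is {N1, N2, N3, N4, N5, N6}, which is all 6 languages.
No single referee has all 6 languages (the largest, C, has 5), so 2 is optimal.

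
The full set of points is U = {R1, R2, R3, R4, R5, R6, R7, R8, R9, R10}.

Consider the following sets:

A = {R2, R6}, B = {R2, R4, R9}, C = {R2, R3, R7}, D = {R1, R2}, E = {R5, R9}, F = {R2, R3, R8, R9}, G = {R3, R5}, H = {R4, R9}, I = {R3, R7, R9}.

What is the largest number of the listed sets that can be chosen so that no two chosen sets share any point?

3

D, G, H are pairwise disjoint (D={R1,R2}; G={R3,R5}; H={R4,R9}).
Every remaining set overlaps one of these, and no 4 of the listed sets are pairwise disjoint, so 3 is the maximum.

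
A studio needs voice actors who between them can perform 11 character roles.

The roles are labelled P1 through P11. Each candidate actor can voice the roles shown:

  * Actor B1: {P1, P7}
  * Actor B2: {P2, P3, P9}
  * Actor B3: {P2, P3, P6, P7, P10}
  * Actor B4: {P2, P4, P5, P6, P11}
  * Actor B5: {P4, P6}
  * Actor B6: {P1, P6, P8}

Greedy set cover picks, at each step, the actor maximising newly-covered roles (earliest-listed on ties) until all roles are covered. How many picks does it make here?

Greedy: pick B3 (covers 5 new) → pick B4 (covers 3 new) → pick B6 (covers 2 new) → pick B2 (covers 1 new). Total picks: 4.

4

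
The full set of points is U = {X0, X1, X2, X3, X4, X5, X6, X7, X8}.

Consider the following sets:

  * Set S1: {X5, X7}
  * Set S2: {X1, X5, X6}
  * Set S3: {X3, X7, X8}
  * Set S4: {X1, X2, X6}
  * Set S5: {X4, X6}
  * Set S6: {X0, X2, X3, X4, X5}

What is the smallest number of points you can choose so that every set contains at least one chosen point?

The 3 points {X1, X4, X7} hit every set.
No choice of 2 points meets every set, so 3 is the minimum.

3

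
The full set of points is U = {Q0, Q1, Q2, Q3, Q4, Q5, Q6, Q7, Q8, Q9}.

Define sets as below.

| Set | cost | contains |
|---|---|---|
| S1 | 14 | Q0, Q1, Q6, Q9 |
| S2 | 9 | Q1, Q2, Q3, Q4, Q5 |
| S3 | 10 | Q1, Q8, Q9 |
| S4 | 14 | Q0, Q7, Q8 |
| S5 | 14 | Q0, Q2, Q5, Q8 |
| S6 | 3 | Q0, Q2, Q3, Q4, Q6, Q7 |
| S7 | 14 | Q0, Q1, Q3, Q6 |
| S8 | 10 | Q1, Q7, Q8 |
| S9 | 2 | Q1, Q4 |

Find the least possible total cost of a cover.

22

S2, S3, S6 together cover every point (S2 ∪ S3 ∪ S6 = {Q0, Q1, Q2, Q3, Q4, Q5, Q6, Q7, Q8, Q9}); total cost 9 + 10 + 3 = 22.
The greedy pick S6, S9, S3, S2 costs 24; no covering selection beats 22.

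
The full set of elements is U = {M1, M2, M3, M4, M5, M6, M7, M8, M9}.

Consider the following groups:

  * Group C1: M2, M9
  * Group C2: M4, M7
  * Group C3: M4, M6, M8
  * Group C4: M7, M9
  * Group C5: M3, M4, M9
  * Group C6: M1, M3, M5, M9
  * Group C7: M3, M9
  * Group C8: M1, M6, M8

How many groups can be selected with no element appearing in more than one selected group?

3

C1, C2, C8 are pairwise disjoint (C1={M2,M9}; C2={M4,M7}; C8={M1,M6,M8}).
Every remaining group overlaps one of these, and no 4 of the listed groups are pairwise disjoint, so 3 is the maximum.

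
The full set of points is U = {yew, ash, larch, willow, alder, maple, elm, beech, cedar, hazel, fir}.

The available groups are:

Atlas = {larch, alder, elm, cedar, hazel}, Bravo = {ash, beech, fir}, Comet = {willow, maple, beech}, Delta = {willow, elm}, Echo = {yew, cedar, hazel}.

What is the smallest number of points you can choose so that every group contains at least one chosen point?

H = {willow, hazel, fir} meets every group (each contains at least one member of H), and |H| = 3.
The groups Bravo, Delta, Echo are pairwise disjoint, so any hitting set needs a separate point for each — at least 3. Hence 3 is optimal.

3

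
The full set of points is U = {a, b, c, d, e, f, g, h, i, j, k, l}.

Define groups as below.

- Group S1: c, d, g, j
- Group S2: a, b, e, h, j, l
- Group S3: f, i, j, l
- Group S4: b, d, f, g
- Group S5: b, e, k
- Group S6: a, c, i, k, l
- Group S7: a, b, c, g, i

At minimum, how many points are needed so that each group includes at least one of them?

3

Take T = {e, g, i}. Each listed group contains at least one of these, so T is a hitting set of size 3.
No choice of 2 points meets every group, so 3 is the minimum.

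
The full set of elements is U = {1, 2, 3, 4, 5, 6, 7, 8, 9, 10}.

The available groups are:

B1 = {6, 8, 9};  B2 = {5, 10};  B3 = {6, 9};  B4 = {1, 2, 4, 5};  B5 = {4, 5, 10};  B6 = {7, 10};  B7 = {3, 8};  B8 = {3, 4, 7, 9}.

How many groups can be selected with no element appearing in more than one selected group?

B3, B4, B6, B7 are pairwise disjoint (B3={6,9}; B4={1,2,4,5}; B6={7,10}; B7={3,8}).
Every remaining group overlaps one of these, and no 5 of the listed groups are pairwise disjoint, so 4 is the maximum.

4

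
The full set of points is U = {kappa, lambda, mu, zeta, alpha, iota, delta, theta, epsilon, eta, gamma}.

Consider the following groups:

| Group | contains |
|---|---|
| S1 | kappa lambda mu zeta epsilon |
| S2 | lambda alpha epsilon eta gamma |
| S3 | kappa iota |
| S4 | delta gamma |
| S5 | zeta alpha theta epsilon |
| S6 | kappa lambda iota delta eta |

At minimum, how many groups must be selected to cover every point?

Take {S1, S2, S5, S6}. Their union is {kappa, lambda, mu, zeta, alpha, iota, delta, theta, epsilon, eta, gamma}, which is all 11 points.
No 3 of the 6 groups cover everything (all 20 combinations miss at least one point), so 4 is optimal.

4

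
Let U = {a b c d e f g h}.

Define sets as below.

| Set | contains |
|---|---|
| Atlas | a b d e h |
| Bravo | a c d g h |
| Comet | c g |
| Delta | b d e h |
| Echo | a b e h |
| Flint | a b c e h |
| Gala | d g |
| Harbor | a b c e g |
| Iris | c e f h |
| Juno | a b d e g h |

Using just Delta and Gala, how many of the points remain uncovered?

Union of Delta, Gala = {b, d, e, g, h}.
Not covered: a, c, f — 3 points.

3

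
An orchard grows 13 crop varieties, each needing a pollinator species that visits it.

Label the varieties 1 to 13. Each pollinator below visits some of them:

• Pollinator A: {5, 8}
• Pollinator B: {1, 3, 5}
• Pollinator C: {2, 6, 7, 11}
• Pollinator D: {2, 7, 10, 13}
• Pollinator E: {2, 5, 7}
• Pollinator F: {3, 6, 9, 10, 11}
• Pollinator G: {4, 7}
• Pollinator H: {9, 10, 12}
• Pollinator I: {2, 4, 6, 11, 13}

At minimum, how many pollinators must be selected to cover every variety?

Take {A, B, D, H, I}. Their union is {1, 2, 3, 4, 5, 6, 7, 8, 9, 10, 11, 12, 13}, which is all 13 varieties.
No 4 of the 9 pollinators cover everything (all 126 combinations miss at least one variety), so 5 is optimal.

5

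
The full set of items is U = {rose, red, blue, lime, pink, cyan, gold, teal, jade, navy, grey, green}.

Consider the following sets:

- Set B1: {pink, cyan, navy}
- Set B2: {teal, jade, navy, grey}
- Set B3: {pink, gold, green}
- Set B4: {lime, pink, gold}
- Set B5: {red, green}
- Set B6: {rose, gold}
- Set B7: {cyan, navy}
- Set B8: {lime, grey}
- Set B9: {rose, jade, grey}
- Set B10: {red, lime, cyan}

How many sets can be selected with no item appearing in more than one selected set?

4

B1, B5, B6, B8 are pairwise disjoint (B1={pink,cyan,navy}; B5={red,green}; B6={rose,gold}; B8={lime,grey}).
Every remaining set overlaps one of these, and no 5 of the listed sets are pairwise disjoint, so 4 is the maximum.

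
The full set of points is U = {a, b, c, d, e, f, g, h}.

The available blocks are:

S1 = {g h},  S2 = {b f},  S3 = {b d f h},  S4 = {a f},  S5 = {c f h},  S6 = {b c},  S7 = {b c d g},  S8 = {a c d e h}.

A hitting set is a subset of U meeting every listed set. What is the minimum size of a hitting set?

Take T = {c, f, h}. Each listed block contains at least one of these, so T is a hitting set of size 3.
The blocks S1, S4, S6 are pairwise disjoint, so any hitting set needs a separate point for each — at least 3. Hence 3 is optimal.

3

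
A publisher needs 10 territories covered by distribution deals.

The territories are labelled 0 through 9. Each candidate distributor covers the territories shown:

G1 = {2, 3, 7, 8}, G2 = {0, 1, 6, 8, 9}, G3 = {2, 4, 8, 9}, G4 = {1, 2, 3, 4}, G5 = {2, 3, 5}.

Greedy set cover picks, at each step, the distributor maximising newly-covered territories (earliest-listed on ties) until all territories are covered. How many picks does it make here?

Greedy: pick G2 (covers 5 new) → pick G1 (covers 3 new) → pick G3 (covers 1 new) → pick G5 (covers 1 new). Total picks: 4.

4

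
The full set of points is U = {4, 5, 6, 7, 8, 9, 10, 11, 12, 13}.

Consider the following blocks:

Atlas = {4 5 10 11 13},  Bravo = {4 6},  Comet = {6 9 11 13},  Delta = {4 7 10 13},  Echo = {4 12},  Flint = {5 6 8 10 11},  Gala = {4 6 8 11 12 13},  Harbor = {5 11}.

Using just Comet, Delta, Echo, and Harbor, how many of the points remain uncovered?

Union of Comet, Delta, Echo, Harbor = {4, 5, 6, 7, 9, 10, 11, 12, 13}.
Not covered: 8 — 1 point.

1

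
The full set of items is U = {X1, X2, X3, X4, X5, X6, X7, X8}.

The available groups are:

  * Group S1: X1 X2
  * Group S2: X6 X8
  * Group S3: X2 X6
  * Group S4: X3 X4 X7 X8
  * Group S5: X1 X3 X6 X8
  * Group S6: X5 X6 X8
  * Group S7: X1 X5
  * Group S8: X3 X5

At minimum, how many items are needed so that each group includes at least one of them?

3

H = {X1, X3, X6} meets every group (each contains at least one member of H), and |H| = 3.
The groups S1, S2, S8 are pairwise disjoint, so any hitting set needs a separate item for each — at least 3. Hence 3 is optimal.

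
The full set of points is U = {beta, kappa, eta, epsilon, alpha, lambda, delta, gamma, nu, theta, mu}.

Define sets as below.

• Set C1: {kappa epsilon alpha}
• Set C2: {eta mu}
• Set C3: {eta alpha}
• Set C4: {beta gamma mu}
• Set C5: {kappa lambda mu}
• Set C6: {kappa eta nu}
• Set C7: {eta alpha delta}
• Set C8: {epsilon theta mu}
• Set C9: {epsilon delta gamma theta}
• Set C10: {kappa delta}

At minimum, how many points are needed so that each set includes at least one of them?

H = {kappa, eta, gamma, mu} meets every set (each contains at least one member of H), and |H| = 4.
No choice of 3 points meets every set, so 4 is the minimum.

4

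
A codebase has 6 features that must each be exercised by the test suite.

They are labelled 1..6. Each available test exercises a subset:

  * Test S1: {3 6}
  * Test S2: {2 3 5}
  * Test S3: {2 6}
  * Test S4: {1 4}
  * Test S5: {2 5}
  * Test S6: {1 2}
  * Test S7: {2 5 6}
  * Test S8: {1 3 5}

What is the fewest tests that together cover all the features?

Take {S1, S4, S7}. Their union is {1, 2, 3, 4, 5, 6}, which is all 6 features.
Only S4 contains 4, so S4 is forced; the remaining 4 features need at least 2 more tests (each remaining test adds at most 3) — so at least 3 tests are needed, and 3 is optimal.

3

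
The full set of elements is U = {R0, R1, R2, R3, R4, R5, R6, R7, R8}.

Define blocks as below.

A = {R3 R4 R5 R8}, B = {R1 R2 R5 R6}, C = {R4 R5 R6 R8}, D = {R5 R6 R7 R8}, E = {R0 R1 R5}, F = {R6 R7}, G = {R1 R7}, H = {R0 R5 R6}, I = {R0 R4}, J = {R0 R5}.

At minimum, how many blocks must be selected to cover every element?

4

A and B and F and H together: A ∪ B ∪ F ∪ H = {R0, R1, R2, R3, R4, R5, R6, R7, R8} — every element is covered.
No 3 of the 10 blocks cover everything (all 120 combinations miss at least one element), so 4 is optimal.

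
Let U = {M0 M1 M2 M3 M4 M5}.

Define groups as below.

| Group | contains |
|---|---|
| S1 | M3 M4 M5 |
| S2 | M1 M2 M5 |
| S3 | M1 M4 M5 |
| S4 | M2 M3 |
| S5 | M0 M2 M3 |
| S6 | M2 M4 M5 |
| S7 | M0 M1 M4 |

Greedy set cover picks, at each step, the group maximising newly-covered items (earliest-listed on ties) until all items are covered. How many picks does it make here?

Greedy: pick S1 (covers 3 new) → pick S2 (covers 2 new) → pick S5 (covers 1 new). Total picks: 3.
(The true minimum cover uses only 2 groups, so greedy is not optimal here.)

3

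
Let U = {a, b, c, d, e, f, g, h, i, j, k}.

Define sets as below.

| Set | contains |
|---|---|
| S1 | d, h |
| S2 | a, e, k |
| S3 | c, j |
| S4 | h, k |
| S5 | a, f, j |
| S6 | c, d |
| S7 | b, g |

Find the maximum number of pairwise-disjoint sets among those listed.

S1, S2, S3, S7 are pairwise disjoint (S1={d,h}; S2={a,e,k}; S3={c,j}; S7={b,g}).
Every remaining set overlaps one of these, and no 5 of the listed sets are pairwise disjoint, so 4 is the maximum.

4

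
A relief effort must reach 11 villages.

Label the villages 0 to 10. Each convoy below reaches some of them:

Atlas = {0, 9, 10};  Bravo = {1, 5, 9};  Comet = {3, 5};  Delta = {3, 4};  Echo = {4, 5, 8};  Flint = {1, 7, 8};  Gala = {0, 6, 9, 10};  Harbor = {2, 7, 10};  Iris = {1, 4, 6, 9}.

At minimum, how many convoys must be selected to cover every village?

Bravo and Delta and Echo and Gala and Harbor together: Bravo ∪ Delta ∪ Echo ∪ Gala ∪ Harbor = {0, 1, 2, 3, 4, 5, 6, 7, 8, 9, 10} — every village is covered.
No 4 of the 9 convoys cover everything (all 126 combinations miss at least one village), so 5 is optimal.

5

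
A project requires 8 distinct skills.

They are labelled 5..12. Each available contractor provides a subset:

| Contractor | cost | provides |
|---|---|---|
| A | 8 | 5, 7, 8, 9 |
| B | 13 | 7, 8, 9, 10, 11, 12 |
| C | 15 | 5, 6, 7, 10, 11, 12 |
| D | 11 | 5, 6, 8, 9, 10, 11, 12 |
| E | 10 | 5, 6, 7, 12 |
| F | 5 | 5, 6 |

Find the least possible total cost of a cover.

B, F together cover every skill (B ∪ F = {5, 6, 7, 8, 9, 10, 11, 12}); total cost 13 + 5 = 18.
The greedy pick D, A costs 19; no covering selection beats 18.

18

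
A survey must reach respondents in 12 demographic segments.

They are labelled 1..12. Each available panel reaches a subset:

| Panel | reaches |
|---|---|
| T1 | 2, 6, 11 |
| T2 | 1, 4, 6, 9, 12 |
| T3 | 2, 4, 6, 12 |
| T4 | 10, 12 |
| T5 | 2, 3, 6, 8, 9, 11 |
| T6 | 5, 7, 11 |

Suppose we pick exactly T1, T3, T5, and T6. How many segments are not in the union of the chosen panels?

Union of T1, T3, T5, T6 = {2, 3, 4, 5, 6, 7, 8, 9, 11, 12}.
Not covered: 1, 10 — 2 segments.

2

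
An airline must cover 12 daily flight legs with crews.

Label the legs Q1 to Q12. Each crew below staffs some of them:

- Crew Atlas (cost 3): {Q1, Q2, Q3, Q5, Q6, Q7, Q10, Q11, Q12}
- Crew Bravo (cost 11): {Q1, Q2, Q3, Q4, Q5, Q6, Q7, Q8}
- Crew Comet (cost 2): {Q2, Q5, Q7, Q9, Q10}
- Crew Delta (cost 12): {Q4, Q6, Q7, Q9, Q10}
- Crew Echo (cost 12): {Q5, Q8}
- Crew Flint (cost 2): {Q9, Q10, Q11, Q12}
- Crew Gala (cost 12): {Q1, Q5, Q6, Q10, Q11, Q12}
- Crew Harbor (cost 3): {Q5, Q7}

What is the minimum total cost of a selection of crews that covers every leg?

13

Bravo, Flint together cover every leg (Bravo ∪ Flint = {Q1, Q2, Q3, Q4, Q5, Q6, Q7, Q8, Q9, Q10, Q11, Q12}); total cost 11 + 2 = 13.
The greedy pick Atlas, Comet, Bravo costs 16; no covering selection beats 13.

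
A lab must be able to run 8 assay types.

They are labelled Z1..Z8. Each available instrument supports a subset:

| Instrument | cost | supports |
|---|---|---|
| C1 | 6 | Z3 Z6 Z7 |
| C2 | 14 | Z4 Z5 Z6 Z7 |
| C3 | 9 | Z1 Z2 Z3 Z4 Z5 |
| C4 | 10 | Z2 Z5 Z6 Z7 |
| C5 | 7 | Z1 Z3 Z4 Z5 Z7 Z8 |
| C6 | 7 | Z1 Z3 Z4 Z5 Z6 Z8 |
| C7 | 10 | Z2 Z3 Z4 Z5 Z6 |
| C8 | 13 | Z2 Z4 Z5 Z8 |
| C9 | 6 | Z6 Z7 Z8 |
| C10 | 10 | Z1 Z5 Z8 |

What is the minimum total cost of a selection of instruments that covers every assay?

15

C3, C9 together cover every assay (C3 ∪ C9 = {Z1, Z2, Z3, Z4, Z5, Z6, Z7, Z8}); total cost 9 + 6 = 15.
The greedy pick C5, C4 costs 17; no covering selection beats 15.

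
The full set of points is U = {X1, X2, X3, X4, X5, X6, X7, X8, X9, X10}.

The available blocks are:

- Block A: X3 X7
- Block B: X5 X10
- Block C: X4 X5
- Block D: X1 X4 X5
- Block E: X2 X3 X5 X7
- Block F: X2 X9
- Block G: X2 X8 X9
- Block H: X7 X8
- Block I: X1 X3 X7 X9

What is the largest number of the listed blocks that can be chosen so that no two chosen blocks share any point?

C, F, H are pairwise disjoint (C={X4,X5}; F={X2,X9}; H={X7,X8}).
Every remaining block overlaps one of these, and no 4 of the listed blocks are pairwise disjoint, so 3 is the maximum.

3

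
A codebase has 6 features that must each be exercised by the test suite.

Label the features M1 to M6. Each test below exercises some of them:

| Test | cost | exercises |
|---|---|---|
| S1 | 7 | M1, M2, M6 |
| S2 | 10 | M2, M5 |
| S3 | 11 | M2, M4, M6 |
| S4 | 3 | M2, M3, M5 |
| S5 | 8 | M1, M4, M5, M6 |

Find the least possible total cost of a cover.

S4, S5 together cover every feature (S4 ∪ S5 = {M1, M2, M3, M4, M5, M6}); total cost 3 + 8 = 11.
No covering selection has total cost below 11.

11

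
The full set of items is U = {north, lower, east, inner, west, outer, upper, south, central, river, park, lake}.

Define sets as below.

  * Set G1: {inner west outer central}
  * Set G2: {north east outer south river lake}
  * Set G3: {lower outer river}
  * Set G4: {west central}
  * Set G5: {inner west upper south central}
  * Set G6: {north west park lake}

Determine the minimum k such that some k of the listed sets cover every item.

Take {G2, G3, G5, G6}. Their union is {north, lower, east, inner, west, outer, upper, south, central, river, park, lake}, which is all 12 items.
No 3 of the 6 sets cover everything (all 20 combinations miss at least one item), so 4 is optimal.

4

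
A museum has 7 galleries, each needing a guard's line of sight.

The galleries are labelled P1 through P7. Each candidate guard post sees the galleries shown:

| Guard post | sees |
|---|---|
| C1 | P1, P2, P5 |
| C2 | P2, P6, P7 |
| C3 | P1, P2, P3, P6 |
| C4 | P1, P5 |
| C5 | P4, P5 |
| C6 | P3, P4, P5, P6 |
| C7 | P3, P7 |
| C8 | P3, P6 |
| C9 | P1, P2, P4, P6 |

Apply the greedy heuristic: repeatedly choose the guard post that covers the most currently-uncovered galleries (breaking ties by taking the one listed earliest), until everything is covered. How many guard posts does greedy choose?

Greedy: pick C3 (covers 4 new) → pick C5 (covers 2 new) → pick C2 (covers 1 new). Total picks: 3.

3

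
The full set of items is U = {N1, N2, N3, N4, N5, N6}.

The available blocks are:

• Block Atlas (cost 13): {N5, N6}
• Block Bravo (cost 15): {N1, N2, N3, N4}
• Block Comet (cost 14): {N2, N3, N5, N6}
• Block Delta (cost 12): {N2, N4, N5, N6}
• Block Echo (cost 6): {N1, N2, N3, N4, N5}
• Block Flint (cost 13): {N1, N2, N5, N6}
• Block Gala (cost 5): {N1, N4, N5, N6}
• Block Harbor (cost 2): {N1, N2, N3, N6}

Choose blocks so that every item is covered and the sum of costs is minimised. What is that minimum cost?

Gala, Harbor together cover every item (Gala ∪ Harbor = {N1, N2, N3, N4, N5, N6}); total cost 5 + 2 = 7.
No covering selection has total cost below 7.

7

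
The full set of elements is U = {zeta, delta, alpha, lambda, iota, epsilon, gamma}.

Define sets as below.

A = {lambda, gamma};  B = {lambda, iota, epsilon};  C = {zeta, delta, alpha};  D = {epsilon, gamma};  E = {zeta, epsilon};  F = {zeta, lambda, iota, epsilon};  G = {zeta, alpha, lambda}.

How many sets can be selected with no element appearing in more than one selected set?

B, C are pairwise disjoint (B={lambda,iota,epsilon}; C={zeta,delta,alpha}).
Every remaining set overlaps one of these, and no 3 of the listed sets are pairwise disjoint, so 2 is the maximum.

2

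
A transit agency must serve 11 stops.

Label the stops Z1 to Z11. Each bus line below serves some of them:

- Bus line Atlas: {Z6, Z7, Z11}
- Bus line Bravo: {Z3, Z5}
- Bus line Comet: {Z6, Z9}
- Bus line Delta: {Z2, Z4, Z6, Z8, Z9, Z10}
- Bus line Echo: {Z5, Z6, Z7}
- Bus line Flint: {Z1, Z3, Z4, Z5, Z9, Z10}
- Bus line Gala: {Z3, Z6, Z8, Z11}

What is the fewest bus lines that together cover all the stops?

Take {Atlas, Delta, Flint}. Their union is {Z1, Z2, Z3, Z4, Z5, Z6, Z7, Z8, Z9, Z10, Z11}, which is all 11 stops.
Only Flint contains Z1, so Flint is forced; the remaining 5 stops need at least 2 more bus lines (each remaining bus line adds at most 3) — so at least 3 bus lines are needed, and 3 is optimal.

3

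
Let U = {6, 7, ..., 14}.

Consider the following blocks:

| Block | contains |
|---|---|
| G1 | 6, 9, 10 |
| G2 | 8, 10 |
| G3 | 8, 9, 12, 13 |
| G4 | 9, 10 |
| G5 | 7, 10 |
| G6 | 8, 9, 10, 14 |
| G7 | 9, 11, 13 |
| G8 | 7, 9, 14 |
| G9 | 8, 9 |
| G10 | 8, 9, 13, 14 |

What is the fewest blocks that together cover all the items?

Take {G1, G3, G7, G8}. Their union is {6, 7, 8, 9, 10, 11, 12, 13, 14}, which is all 9 items.
Only G3 contains 12, so G3 is forced; the remaining 5 items need at least 3 more blocks (each remaining block adds at most 2) — so at least 4 blocks are needed, and 4 is optimal.

4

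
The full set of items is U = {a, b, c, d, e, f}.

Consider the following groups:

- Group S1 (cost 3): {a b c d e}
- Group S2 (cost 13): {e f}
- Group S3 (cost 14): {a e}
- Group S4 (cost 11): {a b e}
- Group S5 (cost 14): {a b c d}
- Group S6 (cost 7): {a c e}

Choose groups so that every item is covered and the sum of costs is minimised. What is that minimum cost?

16

S1, S2 together cover every item (S1 ∪ S2 = {a, b, c, d, e, f}); total cost 3 + 13 = 16.
No covering selection has total cost below 16.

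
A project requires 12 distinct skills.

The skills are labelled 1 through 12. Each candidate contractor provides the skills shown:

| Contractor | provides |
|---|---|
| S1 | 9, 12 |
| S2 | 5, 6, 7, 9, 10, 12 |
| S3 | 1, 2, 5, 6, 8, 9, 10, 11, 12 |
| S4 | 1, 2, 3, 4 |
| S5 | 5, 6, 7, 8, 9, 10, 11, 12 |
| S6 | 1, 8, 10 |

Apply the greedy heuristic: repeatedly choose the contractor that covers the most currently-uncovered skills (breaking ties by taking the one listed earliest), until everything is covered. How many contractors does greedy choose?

Greedy: pick S3 (covers 9 new) → pick S4 (covers 2 new) → pick S2 (covers 1 new). Total picks: 3.
(The true minimum cover uses only 2 contractors, so greedy is not optimal here.)

3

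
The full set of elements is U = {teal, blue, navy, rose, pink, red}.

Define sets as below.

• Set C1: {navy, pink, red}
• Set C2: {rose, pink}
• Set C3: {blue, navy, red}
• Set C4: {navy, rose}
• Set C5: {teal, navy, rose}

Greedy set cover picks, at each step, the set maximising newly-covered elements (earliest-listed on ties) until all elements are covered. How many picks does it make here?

3

Greedy: pick C1 (covers 3 new) → pick C5 (covers 2 new) → pick C3 (covers 1 new). Total picks: 3.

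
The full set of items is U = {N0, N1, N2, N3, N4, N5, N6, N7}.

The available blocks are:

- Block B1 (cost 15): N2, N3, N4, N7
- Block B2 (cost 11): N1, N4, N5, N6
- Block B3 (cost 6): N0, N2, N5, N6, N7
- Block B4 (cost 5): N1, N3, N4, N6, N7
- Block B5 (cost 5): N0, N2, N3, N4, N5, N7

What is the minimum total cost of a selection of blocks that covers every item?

10

B4, B5 together cover every item (B4 ∪ B5 = {N0, N1, N2, N3, N4, N5, N6, N7}); total cost 5 + 5 = 10.
No covering selection has total cost below 10.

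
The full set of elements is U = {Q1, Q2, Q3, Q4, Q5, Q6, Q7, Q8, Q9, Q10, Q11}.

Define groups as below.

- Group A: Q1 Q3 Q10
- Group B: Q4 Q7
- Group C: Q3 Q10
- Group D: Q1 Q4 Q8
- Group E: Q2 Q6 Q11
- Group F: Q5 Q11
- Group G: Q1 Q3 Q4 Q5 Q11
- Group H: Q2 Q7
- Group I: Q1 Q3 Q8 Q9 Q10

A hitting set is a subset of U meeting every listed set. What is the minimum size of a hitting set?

4

T = {Q2, Q4, Q5, Q10} meets every group (each contains at least one member of T), and |T| = 4.
The groups C, D, F, H are pairwise disjoint, so any hitting set needs a separate element for each — at least 4. Hence 4 is optimal.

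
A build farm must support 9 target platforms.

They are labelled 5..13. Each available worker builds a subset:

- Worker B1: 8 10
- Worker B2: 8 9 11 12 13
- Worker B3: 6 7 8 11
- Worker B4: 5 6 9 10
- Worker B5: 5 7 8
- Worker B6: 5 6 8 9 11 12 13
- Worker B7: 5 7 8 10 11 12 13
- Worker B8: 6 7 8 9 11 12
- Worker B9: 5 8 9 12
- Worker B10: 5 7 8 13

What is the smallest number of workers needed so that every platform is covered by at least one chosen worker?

2

B7 and B8 together: B7 ∪ B8 = {5, 6, 7, 8, 9, 10, 11, 12, 13} — every platform is covered.
No single worker has all 9 platforms (the largest, B6, has 7), so 2 is optimal.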